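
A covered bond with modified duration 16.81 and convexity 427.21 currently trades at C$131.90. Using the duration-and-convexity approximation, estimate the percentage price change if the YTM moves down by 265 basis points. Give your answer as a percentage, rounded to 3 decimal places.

Duration effect: -D_mod·Δy = -16.81 × (-0.0265) = +0.445465
Convexity effect: ½·C·(Δy)² = 0.5 × 427.21 × (-0.0265)² = +0.15000411125
ΔP/P ≈ +0.445465 + 0.15000411125 = +0.59546911125
= +59.546911125%.

+59.547%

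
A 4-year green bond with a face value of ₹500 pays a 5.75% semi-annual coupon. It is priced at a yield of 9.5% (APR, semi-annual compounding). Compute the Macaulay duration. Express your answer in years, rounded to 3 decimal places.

Periodic yield y = 0.0475. Discount each cash flow and weight by its period:
  t   CF        PV=CF/(1+0.0475)^t    t·PV
  1       14.375        13.7232        13.7232
  2       14.375        13.1009        26.2017
  3       14.375        12.5068        37.5204
  4       14.375        11.9397        47.7586
  5       14.375        11.3982        56.9912
  6       14.375        10.8814        65.2882
  7       14.375        10.3879        72.7156
  8      514.375       354.8523     2,838.8182
  Σ                    438.7903     3,159.0171
Price P = Σ PV = 438.7903.
Macaulay duration = Σ(t·PV) / P = 3,159.0171 / 438.7903 = 7.19938 half-year periods.
In years: 7.19938 / 2 = 3.59969 years.

3.600 years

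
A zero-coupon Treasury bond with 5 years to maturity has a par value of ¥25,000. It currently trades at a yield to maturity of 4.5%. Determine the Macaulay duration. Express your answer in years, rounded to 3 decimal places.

A zero-coupon bond has a single cash flow at maturity, so its Macaulay duration equals its maturity: 5 years.

5.000 years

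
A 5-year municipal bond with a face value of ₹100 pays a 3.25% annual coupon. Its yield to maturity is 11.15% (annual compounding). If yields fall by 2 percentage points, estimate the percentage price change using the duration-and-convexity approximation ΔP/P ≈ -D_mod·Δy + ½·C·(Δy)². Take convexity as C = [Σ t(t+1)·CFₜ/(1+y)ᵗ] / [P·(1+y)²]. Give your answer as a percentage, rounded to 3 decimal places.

+8.764%

With y = 0.1115:
  t   CF        PV=CF/(1+0.1115)^t    t·PV        t(t+1)·PV
  1         3.25         2.9240         2.9240           5.8480
  2         3.25         2.6307         5.2613          15.7839
  3         3.25         2.3668         7.1003          28.4012
  4         3.25         2.1293         8.5174          42.5868
  5       103.25        60.8615       304.3076       1,825.8453
  Σ                     70.9123       328.1105       1,918.4652
P = 70.9123; D_Mac = 4.62699 yrs; D_mod = 4.16284 yrs; C = 21.89847.
Duration effect: -4.16284 × (-0.02) = +0.083257
Convexity effect: 0.5 × 21.89847 × (-0.02)² = +0.0043797
ΔP/P ≈ +0.083257 + 0.0043797 = +0.087636 = +8.7636%.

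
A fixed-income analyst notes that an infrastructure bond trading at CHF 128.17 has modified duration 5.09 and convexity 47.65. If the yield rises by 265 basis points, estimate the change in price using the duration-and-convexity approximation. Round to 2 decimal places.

-CHF 15.14

Duration effect: -D_mod·Δy = -5.09 × (+0.0265) = -0.134885
Convexity effect: ½·C·(Δy)² = 0.5 × 47.65 × (0.0265)² = +0.01673110625
ΔP/P ≈ -0.134885 + 0.01673110625 = -0.11815389375
ΔP ≈ 128.17 × (-0.11815389375) = -15.1437845619375.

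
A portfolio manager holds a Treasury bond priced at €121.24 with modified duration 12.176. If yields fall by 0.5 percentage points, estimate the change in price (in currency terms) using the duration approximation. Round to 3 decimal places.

Duration approximation: ΔP/P ≈ -D_mod · Δy = -12.176 × (-0.005) = +0.060880.
ΔP ≈ 121.24 × (+0.060880) = +7.3810912.

+€7.381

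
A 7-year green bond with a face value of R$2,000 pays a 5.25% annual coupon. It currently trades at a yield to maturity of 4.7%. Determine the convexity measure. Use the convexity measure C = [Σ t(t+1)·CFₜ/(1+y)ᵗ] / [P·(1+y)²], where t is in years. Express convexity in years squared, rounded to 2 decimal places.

41.95

With y = 0.047:
  t   CF        PV=CF/(1+0.047)^t    t·PV        t(t+1)·PV
  1       105.00       100.2865       100.2865         200.5731
  2       105.00        95.7847       191.5693         574.7079
  3       105.00        91.4849       274.4546       1,097.8184
  4       105.00        87.3781       349.5124       1,747.5619
  5       105.00        83.4557       417.2784       2,503.6703
  6       105.00        79.7093       478.2560       3,347.7922
  7     2,105.00     1,526.2488    10,683.7414      85,469.9314
  Σ                  2,064.3479    12,495.0987      94,942.0553
P = 2,064.3479.
Convexity = Σ t(t+1)·PV / [P·(1+y)²] = 94,942.0553 / (2,064.3479 × 1.096209) = 41.95487.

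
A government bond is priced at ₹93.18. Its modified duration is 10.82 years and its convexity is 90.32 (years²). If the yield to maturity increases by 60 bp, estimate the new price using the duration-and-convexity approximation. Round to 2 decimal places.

₹87.28

Duration effect: -D_mod·Δy = -10.82 × (+0.006) = -0.064920
Convexity effect: ½·C·(Δy)² = 0.5 × 90.32 × (0.006)² = +0.00162576
ΔP/P ≈ -0.064920 + 0.00162576 = -0.06329424
New price ≈ 93.18 × (1 - 0.06329424) = 87.2822427168.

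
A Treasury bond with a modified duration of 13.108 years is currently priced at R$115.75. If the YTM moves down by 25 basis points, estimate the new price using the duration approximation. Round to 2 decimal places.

Duration approximation: ΔP/P ≈ -D_mod · Δy = -13.108 × (-0.0025) = +0.032770.
New price ≈ 115.75 × (1 + 0.032770) = 119.5431275.

R$119.54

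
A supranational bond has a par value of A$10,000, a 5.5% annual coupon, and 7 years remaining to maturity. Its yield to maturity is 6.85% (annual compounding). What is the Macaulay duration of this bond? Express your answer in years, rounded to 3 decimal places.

Periodic yield y = 0.0685. Discount each cash flow and weight by its year:
  t   CF        PV=CF/(1+0.0685)^t    t·PV
  1       550.00       514.7403       514.7403
  2       550.00       481.7410       963.4821
  3       550.00       450.8573     1,352.5719
  4       550.00       421.9535     1,687.8140
  5       550.00       394.9027     1,974.5133
  6       550.00       369.5860     2,217.5161
  7    10,550.00     6,634.8449    46,443.9142
  Σ                  9,268.6257    55,154.5518
Price P = Σ PV = 9,268.6257.
Macaulay duration = Σ(t·PV) / P = 55,154.5518 / 9,268.6257 = 5.95067 years.

5.951 years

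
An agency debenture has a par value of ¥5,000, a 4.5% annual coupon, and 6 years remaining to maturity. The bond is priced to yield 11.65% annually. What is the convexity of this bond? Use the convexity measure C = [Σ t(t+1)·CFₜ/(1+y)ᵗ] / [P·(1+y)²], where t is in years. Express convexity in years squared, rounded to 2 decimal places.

28.18

With y = 0.1165:
  t   CF        PV=CF/(1+0.1165)^t    t·PV        t(t+1)·PV
  1       225.00       201.5226       201.5226         403.0452
  2       225.00       180.4950       360.9899       1,082.9697
  3       225.00       161.6614       484.9842       1,939.9368
  4       225.00       144.7930       579.1721       2,895.8603
  5       225.00       129.6847       648.4237       3,890.5422
  6     5,225.00     2,697.3291    16,183.9743     113,287.8203
  Σ                  3,515.4858    18,459.0668     123,500.1745
P = 3,515.4858.
Convexity = Σ t(t+1)·PV / [P·(1+y)²] = 123,500.1745 / (3,515.4858 × 1.246572) = 28.18154.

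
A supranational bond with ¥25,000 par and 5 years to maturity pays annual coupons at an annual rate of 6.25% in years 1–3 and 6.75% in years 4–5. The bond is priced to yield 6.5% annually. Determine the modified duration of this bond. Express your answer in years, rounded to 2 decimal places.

Periodic yield y = 0.065. First find Macaulay duration:
  t   CF        PV=CF/(1+0.065)^t    t·PV
  1     1,562.50     1,467.1362     1,467.1362
  2     1,562.50     1,377.5926     2,755.1853
  3     1,562.50     1,293.5142     3,880.5426
  4     1,687.50     1,311.7327     5,246.9309
  5    26,687.50    19,478.6948    97,393.4741
  Σ                 24,928.6705   110,743.2690
P = 24,928.6705; Macaulay duration = 110,743.2690 / 24,928.6705 = 4.44241 years.
Modified duration = D_Mac / (1 + y) = 4.44241 / 1.065 = 4.17127 years.

4.17 years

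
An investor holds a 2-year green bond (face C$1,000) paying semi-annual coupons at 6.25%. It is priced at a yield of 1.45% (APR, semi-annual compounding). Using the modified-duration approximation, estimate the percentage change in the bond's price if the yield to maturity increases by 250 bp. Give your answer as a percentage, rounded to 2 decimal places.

Periodic yield y = 0.00725. Modified duration first:
  t   CF        PV=CF/(1+0.00725)^t    t·PV
  1        31.25        31.0251        31.0251
  2        31.25        30.8018        61.6035
  3        31.25        30.5801        91.7402
  4     1,031.25     1,001.8780     4,007.5122
  Σ                  1,094.2849     4,191.8809
P = 1,094.2849; D_Mac = 3.83070 half-year periods = 1.91535 yrs; D_mod = 1.91535/(1+0.00725) = 1.90157 yrs.
ΔP/P ≈ -D_mod · Δy = -1.90157 × (+0.025) = -0.047539 = -4.7539%.

-4.75%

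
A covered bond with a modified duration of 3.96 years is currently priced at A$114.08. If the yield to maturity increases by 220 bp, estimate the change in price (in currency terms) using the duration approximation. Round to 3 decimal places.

Duration approximation: ΔP/P ≈ -D_mod · Δy = -3.96 × (+0.022) = -0.087120.
ΔP ≈ 114.08 × (-0.087120) = -9.9386496.

-A$9.939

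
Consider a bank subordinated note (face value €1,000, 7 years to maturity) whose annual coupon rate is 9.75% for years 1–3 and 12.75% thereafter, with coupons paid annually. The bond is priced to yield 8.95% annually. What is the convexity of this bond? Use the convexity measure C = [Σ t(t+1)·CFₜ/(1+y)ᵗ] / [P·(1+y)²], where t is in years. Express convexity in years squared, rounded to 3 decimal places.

With y = 0.0895:
  t   CF        PV=CF/(1+0.0895)^t    t·PV        t(t+1)·PV
  1        97.50        89.4906        89.4906         178.9812
  2        97.50        82.1391       164.2783         492.8348
  3        97.50        75.3916       226.1748         904.6991
  4       127.50        90.4901       361.9605       1,809.8027
  5       127.50        83.0566       415.2829       2,491.6972
  6       127.50        76.2337       457.4020       3,201.8138
  7     1,127.50       618.7652     4,331.3567      34,650.8534
  Σ                  1,115.5669     6,045.9457      43,730.6823
P = 1,115.5669.
Convexity = Σ t(t+1)·PV / [P·(1+y)²] = 43,730.6823 / (1,115.5669 × 1.187010) = 33.02449.

33.024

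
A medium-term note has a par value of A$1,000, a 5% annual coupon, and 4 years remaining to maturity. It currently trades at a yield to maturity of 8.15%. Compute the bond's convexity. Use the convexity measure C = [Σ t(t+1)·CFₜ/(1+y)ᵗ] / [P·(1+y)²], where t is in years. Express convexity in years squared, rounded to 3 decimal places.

With y = 0.0815:
  t   CF        PV=CF/(1+0.0815)^t    t·PV        t(t+1)·PV
  1        50.00        46.2321        46.2321          92.4642
  2        50.00        42.7481        85.4962         256.4887
  3        50.00        39.5267       118.5801         474.3203
  4     1,050.00       767.5085     3,070.0341      15,350.1704
  Σ                    896.0154     3,320.3424      16,173.4435
P = 896.0154.
Convexity = Σ t(t+1)·PV / [P·(1+y)²] = 16,173.4435 / (896.0154 × 1.169642) = 15.43242.

15.432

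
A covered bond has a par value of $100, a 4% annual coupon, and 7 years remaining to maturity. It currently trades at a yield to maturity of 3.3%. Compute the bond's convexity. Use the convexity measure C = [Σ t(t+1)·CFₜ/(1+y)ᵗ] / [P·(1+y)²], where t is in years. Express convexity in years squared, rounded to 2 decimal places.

45.14

With y = 0.033:
  t   CF        PV=CF/(1+0.033)^t    t·PV        t(t+1)·PV
  1         4.00         3.8722         3.8722           7.7444
  2         4.00         3.7485         7.4970          22.4911
  3         4.00         3.6288        10.8863          43.5452
  4         4.00         3.5128        14.0514          70.2569
  5         4.00         3.4006        17.0031         102.0187
  6         4.00         3.2920        19.7519         138.2634
  7       104.00        82.8574       580.0015       4,640.0121
  Σ                    104.3123       653.0635       5,024.3318
P = 104.3123.
Convexity = Σ t(t+1)·PV / [P·(1+y)²] = 5,024.3318 / (104.3123 × 1.067089) = 45.13798.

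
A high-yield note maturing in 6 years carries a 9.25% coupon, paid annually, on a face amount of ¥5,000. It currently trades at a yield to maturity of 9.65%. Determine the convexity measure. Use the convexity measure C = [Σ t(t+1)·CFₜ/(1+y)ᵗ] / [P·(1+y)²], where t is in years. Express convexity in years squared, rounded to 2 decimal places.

With y = 0.0965:
  t   CF        PV=CF/(1+0.0965)^t    t·PV        t(t+1)·PV
  1       462.50       421.7966       421.7966         843.5933
  2       462.50       384.6754       769.3509       2,308.0527
  3       462.50       350.8212     1,052.4636       4,209.8544
  4       462.50       319.9464     1,279.7855       6,398.9275
  5       462.50       291.7888     1,458.9438       8,753.6628
  6     5,462.50     3,142.9656    18,857.7939     132,004.5571
  Σ                  4,911.9940    23,840.1343     154,518.6477
P = 4,911.9940.
Convexity = Σ t(t+1)·PV / [P·(1+y)²] = 154,518.6477 / (4,911.9940 × 1.202312) = 26.16410.

26.16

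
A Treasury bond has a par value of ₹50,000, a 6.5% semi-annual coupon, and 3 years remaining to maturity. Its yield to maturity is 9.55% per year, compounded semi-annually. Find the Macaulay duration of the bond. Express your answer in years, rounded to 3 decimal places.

2.763 years

Periodic yield y = 0.04775. Discount each cash flow and weight by its period:
  t   CF        PV=CF/(1+0.04775)^t    t·PV
  1     1,625.00     1,550.9425     1,550.9425
  2     1,625.00     1,480.2601     2,960.5202
  3     1,625.00     1,412.7989     4,238.3968
  4     1,625.00     1,348.4122     5,393.6490
  5     1,625.00     1,286.9599     6,434.7995
  6    51,625.00    39,022.4064   234,134.4384
  Σ                 46,101.7801   254,712.7464
Price P = Σ PV = 46,101.7801.
Macaulay duration = Σ(t·PV) / P = 254,712.7464 / 46,101.7801 = 5.52501 half-year periods.
In years: 5.52501 / 2 = 2.76250 years.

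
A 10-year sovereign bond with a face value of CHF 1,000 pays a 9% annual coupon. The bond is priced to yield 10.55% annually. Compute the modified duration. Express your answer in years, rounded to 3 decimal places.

6.183 years

Periodic yield y = 0.1055. First find Macaulay duration:
  t   CF        PV=CF/(1+0.1055)^t    t·PV
  1        90.00        81.4111        81.4111
  2        90.00        73.6419       147.2838
  3        90.00        66.6141       199.8423
  4        90.00        60.2570       241.0280
  5        90.00        54.5066       272.5328
  6        90.00        49.3049       295.8294
  7        90.00        44.5996       312.1974
  8        90.00        40.3434       322.7472
  9        90.00        36.4934       328.4402
  10    1,090.00       399.7965     3,997.9654
  Σ                    906.9685     6,199.2777
P = 906.9685; Macaulay duration = 6,199.2777 / 906.9685 = 6.83516 years.
Modified duration = D_Mac / (1 + y) = 6.83516 / 1.1055 = 6.18287 years.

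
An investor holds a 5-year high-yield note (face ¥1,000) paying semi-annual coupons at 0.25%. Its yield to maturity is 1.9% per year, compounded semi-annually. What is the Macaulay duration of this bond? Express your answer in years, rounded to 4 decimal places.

4.9705 years

Periodic yield y = 0.0095. Discount each cash flow and weight by its period:
  t   CF        PV=CF/(1+0.0095)^t    t·PV
  1         1.25         1.2382         1.2382
  2         1.25         1.2266         2.4532
  3         1.25         1.2150         3.6451
  4         1.25         1.2036         4.8144
  5         1.25         1.1923         5.9614
  6         1.25         1.1811         7.0864
  7         1.25         1.1699         8.1896
  8         1.25         1.1589         9.2715
  9         1.25         1.1480        10.3323
  10    1,001.25       910.9180     9,109.1803
  Σ                    921.6517     9,162.1724
Price P = Σ PV = 921.6517.
Macaulay duration = Σ(t·PV) / P = 9,162.1724 / 921.6517 = 9.94104 half-year periods.
In years: 9.94104 / 2 = 4.97052 years.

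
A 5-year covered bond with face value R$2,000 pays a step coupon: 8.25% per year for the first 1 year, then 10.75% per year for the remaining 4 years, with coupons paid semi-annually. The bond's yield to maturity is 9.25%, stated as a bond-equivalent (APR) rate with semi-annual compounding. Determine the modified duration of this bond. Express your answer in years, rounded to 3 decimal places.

3.920 years

Periodic yield y = 0.04625. First find Macaulay duration:
  t   CF        PV=CF/(1+0.04625)^t    t·PV
  1        82.50        78.8530        78.8530
  2        82.50        75.3673       150.7346
  3       107.50        93.8646       281.5939
  4       107.50        89.7153       358.8613
  5       107.50        85.7494       428.7470
  6       107.50        81.9588       491.7529
  7       107.50        78.3358       548.3505
  8       107.50        74.8729       598.9833
  9       107.50        71.5631       644.0680
  10    2,107.50     1,340.9509    13,409.5089
  Σ                  2,071.2312    16,991.4534
P = 2,071.2312; Macaulay duration = 16,991.4534 / 2,071.2312 = 8.20355 half-year periods = 4.10178 years.
Modified duration = D_Mac / (1 + y) = 4.10178 / 1.04625 = 3.92046 years.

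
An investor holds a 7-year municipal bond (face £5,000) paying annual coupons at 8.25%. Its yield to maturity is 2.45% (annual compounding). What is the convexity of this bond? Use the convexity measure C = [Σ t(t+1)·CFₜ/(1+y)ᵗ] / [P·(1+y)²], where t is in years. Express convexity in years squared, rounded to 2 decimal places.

With y = 0.0245:
  t   CF        PV=CF/(1+0.0245)^t    t·PV        t(t+1)·PV
  1       412.50       402.6354       402.6354         805.2709
  2       412.50       393.0068       786.0135       2,358.0406
  3       412.50       383.6084     1,150.8251       4,603.3003
  4       412.50       374.4347     1,497.7388       7,488.6942
  5       412.50       365.4804     1,827.4022      10,964.4132
  6       412.50       356.7403     2,140.4418      14,983.0927
  7     5,412.50     4,568.9265    31,982.4854     255,859.8831
  Σ                  6,844.8325    39,787.5423     297,062.6951
P = 6,844.8325.
Convexity = Σ t(t+1)·PV / [P·(1+y)²] = 297,062.6951 / (6,844.8325 × 1.049600) = 41.34865.

41.35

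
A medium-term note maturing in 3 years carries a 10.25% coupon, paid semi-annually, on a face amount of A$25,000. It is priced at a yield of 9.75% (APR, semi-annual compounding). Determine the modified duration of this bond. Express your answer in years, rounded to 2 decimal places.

2.54 years

Periodic yield y = 0.04875. First find Macaulay duration:
  t   CF        PV=CF/(1+0.04875)^t    t·PV
  1     1,281.25     1,221.6925     1,221.6925
  2     1,281.25     1,164.9034     2,329.8069
  3     1,281.25     1,110.7542     3,332.2625
  4     1,281.25     1,059.1220     4,236.4879
  5     1,281.25     1,009.8899     5,049.4493
  6    26,281.25    19,752.1409   118,512.8453
  Σ                 25,318.5028   134,682.5444
P = 25,318.5028; Macaulay duration = 134,682.5444 / 25,318.5028 = 5.31953 half-year periods = 2.65977 years.
Modified duration = D_Mac / (1 + y) = 2.65977 / 1.04875 = 2.53613 years.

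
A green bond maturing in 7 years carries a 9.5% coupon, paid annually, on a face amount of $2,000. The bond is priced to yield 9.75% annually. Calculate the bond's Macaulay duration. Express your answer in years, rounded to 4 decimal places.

Periodic yield y = 0.0975. Discount each cash flow and weight by its year:
  t   CF        PV=CF/(1+0.0975)^t    t·PV
  1       190.00       173.1207       173.1207
  2       190.00       157.7410       315.4820
  3       190.00       143.7275       431.1826
  4       190.00       130.9590       523.8362
  5       190.00       119.3249       596.6243
  6       190.00       108.7243       652.3455
  7     2,190.00     1,141.8588     7,993.0118
  Σ                  1,975.4562    10,685.6031
Price P = Σ PV = 1,975.4562.
Macaulay duration = Σ(t·PV) / P = 10,685.6031 / 1,975.4562 = 5.40918 years.

5.4092 years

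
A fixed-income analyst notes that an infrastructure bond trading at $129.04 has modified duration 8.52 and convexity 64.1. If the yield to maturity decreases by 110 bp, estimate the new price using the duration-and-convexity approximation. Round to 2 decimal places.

Duration effect: -D_mod·Δy = -8.52 × (-0.011) = +0.093720
Convexity effect: ½·C·(Δy)² = 0.5 × 64.1 × (-0.011)² = +0.00387805
ΔP/P ≈ +0.093720 + 0.00387805 = +0.09759805
New price ≈ 129.04 × (1 + 0.09759805) = 141.634052372.

$141.63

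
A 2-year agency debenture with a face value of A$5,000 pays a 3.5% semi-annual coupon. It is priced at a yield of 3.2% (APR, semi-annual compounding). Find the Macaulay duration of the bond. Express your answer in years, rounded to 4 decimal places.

Periodic yield y = 0.016. Discount each cash flow and weight by its period:
  t   CF        PV=CF/(1+0.016)^t    t·PV
  1        87.50        86.1220        86.1220
  2        87.50        84.7658       169.5316
  3        87.50        83.4309       250.2927
  4     5,087.50     4,774.5186    19,098.0744
  Σ                  5,028.8374    19,604.0208
Price P = Σ PV = 5,028.8374.
Macaulay duration = Σ(t·PV) / P = 19,604.0208 / 5,028.8374 = 3.89832 half-year periods.
In years: 3.89832 / 2 = 1.94916 years.

1.9492 years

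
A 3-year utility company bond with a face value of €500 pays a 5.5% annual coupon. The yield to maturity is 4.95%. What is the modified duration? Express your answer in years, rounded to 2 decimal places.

2.71 years

Periodic yield y = 0.0495. First find Macaulay duration:
  t   CF        PV=CF/(1+0.0495)^t    t·PV
  1        27.50        26.2030        26.2030
  2        27.50        24.9671        49.9342
  3       527.50       456.3259     1,368.9778
  Σ                    507.4960     1,445.1149
P = 507.4960; Macaulay duration = 1,445.1149 / 507.4960 = 2.84754 years.
Modified duration = D_Mac / (1 + y) = 2.84754 / 1.0495 = 2.71323 years.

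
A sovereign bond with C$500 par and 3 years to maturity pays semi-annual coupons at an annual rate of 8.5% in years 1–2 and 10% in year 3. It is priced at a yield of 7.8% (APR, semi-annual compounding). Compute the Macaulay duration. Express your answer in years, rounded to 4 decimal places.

Periodic yield y = 0.039. Discount each cash flow and weight by its period:
  t   CF        PV=CF/(1+0.039)^t    t·PV
  1        21.25        20.4524        20.4524
  2        21.25        19.6847        39.3693
  3        21.25        18.9458        56.8373
  4        21.25        18.2346        72.9385
  5        25.00        20.6473       103.2363
  6       525.00       417.3169     2,503.9017
  Σ                    515.2816     2,796.7354
Price P = Σ PV = 515.2816.
Macaulay duration = Σ(t·PV) / P = 2,796.7354 / 515.2816 = 5.42759 half-year periods.
In years: 5.42759 / 2 = 2.71379 years.

2.7138 years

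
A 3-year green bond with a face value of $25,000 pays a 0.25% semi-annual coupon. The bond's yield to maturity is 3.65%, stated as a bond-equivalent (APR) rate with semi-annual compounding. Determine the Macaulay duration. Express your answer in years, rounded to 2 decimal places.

Periodic yield y = 0.01825. Discount each cash flow and weight by its period:
  t   CF        PV=CF/(1+0.01825)^t    t·PV
  1        31.25        30.6899        30.6899
  2        31.25        30.1399        60.2797
  3        31.25        29.5997        88.7990
  4        31.25        29.0692       116.2766
  5        31.25        28.5481       142.7407
  6    25,031.25    22,457.2216   134,743.3298
  Σ                 22,605.2684   135,182.1158
Price P = Σ PV = 22,605.2684.
Macaulay duration = Σ(t·PV) / P = 135,182.1158 / 22,605.2684 = 5.98012 half-year periods.
In years: 5.98012 / 2 = 2.99006 years.

2.99 years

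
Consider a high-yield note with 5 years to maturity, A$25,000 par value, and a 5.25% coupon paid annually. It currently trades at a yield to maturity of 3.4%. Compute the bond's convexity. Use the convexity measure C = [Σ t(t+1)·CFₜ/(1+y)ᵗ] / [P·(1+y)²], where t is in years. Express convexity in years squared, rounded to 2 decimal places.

24.68

With y = 0.034:
  t   CF        PV=CF/(1+0.034)^t    t·PV        t(t+1)·PV
  1     1,312.50     1,269.3424     1,269.3424       2,538.6847
  2     1,312.50     1,227.6038     2,455.2077       7,365.6230
  3     1,312.50     1,187.2377     3,561.7132      14,246.8530
  4     1,312.50     1,148.1990     4,592.7959      22,963.9796
  5    26,312.50    22,261.7561   111,308.7803     667,852.6816
  Σ                 27,094.1390   123,187.8394     714,967.8219
P = 27,094.1390.
Convexity = Σ t(t+1)·PV / [P·(1+y)²] = 714,967.8219 / (27,094.1390 × 1.069156) = 24.68142.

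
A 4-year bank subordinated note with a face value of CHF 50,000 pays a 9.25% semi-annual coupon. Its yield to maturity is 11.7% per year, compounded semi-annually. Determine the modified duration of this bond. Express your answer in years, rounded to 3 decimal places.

Periodic yield y = 0.0585. First find Macaulay duration:
  t   CF        PV=CF/(1+0.0585)^t    t·PV
  1     2,312.50     2,184.6953     2,184.6953
  2     2,312.50     2,063.9540     4,127.9080
  3     2,312.50     1,949.8857     5,849.6571
  4     2,312.50     1,842.1216     7,368.4863
  5     2,312.50     1,740.3133     8,701.5663
  6     2,312.50     1,644.1316     9,864.7894
  7     2,312.50     1,553.2655    10,872.8587
  8    52,312.50    33,195.4512   265,563.6099
  Σ                 46,173.8182   314,533.5711
P = 46,173.8182; Macaulay duration = 314,533.5711 / 46,173.8182 = 6.81195 half-year periods = 3.40597 years.
Modified duration = D_Mac / (1 + y) = 3.40597 / 1.0585 = 3.21774 years.

3.218 years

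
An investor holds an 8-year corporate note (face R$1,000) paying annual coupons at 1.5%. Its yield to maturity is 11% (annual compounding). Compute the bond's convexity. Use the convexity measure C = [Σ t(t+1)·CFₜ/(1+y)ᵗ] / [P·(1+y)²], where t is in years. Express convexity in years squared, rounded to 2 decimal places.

With y = 0.11:
  t   CF        PV=CF/(1+0.11)^t    t·PV        t(t+1)·PV
  1        15.00        13.5135        13.5135          27.0270
  2        15.00        12.1743        24.3487          73.0460
  3        15.00        10.9679        32.9036         131.6144
  4        15.00         9.8810        39.5239         197.6193
  5        15.00         8.9018        44.5088         267.0531
  6        15.00         8.0196        48.1177         336.8237
  7        15.00         7.2249        50.5741         404.5931
  8     1,015.00       440.4354     3,523.4831      31,711.3483
  Σ                    511.1183     3,776.9735      33,149.1250
P = 511.1183.
Convexity = Σ t(t+1)·PV / [P·(1+y)²] = 33,149.1250 / (511.1183 × 1.232100) = 52.63864.

52.64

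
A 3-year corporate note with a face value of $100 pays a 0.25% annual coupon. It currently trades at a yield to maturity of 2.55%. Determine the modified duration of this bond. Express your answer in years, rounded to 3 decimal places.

2.918 years

Periodic yield y = 0.0255. First find Macaulay duration:
  t   CF        PV=CF/(1+0.0255)^t    t·PV
  1         0.25         0.2438         0.2438
  2         0.25         0.2377         0.4754
  3       100.25        92.9560       278.8680
  Σ                     93.4375       279.5872
P = 93.4375; Macaulay duration = 279.5872 / 93.4375 = 2.99224 years.
Modified duration = D_Mac / (1 + y) = 2.99224 / 1.0255 = 2.91783 years.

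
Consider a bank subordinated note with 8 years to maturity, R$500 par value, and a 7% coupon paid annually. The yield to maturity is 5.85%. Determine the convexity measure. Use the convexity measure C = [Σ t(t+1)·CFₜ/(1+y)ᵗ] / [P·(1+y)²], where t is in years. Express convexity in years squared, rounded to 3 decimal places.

47.898

With y = 0.0585:
  t   CF        PV=CF/(1+0.0585)^t    t·PV        t(t+1)·PV
  1        35.00        33.0657        33.0657          66.1313
  2        35.00        31.2382        62.4764         187.4293
  3        35.00        29.5118        88.5354         354.1414
  4        35.00        27.8808       111.5230         557.6152
  5        35.00        26.3399       131.6994         790.1963
  6        35.00        24.8842       149.3049       1,045.1344
  7        35.00        23.5089       164.5622       1,316.4975
  8       535.00       339.4899     2,715.9194      24,443.2742
  Σ                    535.9193     3,457.0863      28,760.4197
P = 535.9193.
Convexity = Σ t(t+1)·PV / [P·(1+y)²] = 28,760.4197 / (535.9193 × 1.120422) = 47.89764.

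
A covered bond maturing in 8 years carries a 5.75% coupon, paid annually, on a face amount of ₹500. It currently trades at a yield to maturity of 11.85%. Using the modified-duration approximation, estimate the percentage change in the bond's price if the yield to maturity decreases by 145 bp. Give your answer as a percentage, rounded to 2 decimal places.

+8.19%

Periodic yield y = 0.1185. Modified duration first:
  t   CF        PV=CF/(1+0.1185)^t    t·PV
  1        28.75        25.7041        25.7041
  2        28.75        22.9808        45.9617
  3        28.75        20.5461        61.6384
  4        28.75        18.3694        73.4774
  5        28.75        16.4232        82.1160
  6        28.75        14.6832        88.0994
  7        28.75        13.1276        91.8933
  8       528.75       215.8552     1,726.8414
  Σ                    347.6896     2,195.7318
P = 347.6896; D_Mac = 6.31521 yrs; D_mod = 6.31521/(1+0.1185) = 5.64614 yrs.
ΔP/P ≈ -D_mod · Δy = -5.64614 × (-0.0145) = +0.081869 = +8.1869%.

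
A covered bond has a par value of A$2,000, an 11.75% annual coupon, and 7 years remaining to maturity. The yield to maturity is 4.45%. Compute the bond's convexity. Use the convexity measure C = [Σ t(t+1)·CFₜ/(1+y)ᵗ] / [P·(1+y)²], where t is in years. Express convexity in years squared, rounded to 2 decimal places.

36.42

With y = 0.0445:
  t   CF        PV=CF/(1+0.0445)^t    t·PV        t(t+1)·PV
  1       235.00       224.9880       224.9880         449.9761
  2       235.00       215.4026       430.8052       1,292.4157
  3       235.00       206.2256       618.6767       2,474.7069
  4       235.00       197.4395       789.7581       3,948.7904
  5       235.00       189.0278       945.1389       5,670.8335
  6       235.00       180.9744     1,085.8465       7,600.9257
  7     2,235.00     1,647.8528    11,534.9697      92,279.7574
  Σ                  2,861.9108    15,630.1832     113,717.4057
P = 2,861.9108.
Convexity = Σ t(t+1)·PV / [P·(1+y)²] = 113,717.4057 / (2,861.9108 × 1.090980) = 36.42118.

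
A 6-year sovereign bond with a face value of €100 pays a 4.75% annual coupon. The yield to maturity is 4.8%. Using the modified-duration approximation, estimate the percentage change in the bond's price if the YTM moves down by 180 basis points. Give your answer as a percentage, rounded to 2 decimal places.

Periodic yield y = 0.048. Modified duration first:
  t   CF        PV=CF/(1+0.048)^t    t·PV
  1         4.75         4.5324         4.5324
  2         4.75         4.3248         8.6497
  3         4.75         4.1268        12.3803
  4         4.75         3.9378        15.7510
  5         4.75         3.7574        18.7870
  6       104.75        79.0654       474.3923
  Σ                     99.7446       534.4927
P = 99.7446; D_Mac = 5.35861 yrs; D_mod = 5.35861/(1+0.048) = 5.11318 yrs.
ΔP/P ≈ -D_mod · Δy = -5.11318 × (-0.018) = +0.092037 = +9.2037%.

+9.20%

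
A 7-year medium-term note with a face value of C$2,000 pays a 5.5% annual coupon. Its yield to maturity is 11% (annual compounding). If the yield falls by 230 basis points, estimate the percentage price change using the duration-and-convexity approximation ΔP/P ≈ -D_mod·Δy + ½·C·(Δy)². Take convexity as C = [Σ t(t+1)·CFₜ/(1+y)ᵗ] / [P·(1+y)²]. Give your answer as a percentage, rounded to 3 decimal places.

With y = 0.11:
  t   CF        PV=CF/(1+0.11)^t    t·PV        t(t+1)·PV
  1       110.00        99.0991        99.0991         198.1982
  2       110.00        89.2785       178.5569         535.6708
  3       110.00        80.4311       241.2932         965.1726
  4       110.00        72.4604       289.8416       1,449.2081
  5       110.00        65.2796       326.3982       1,958.3894
  6       110.00        58.8105       352.8630       2,470.0407
  7     2,110.00     1,016.2992     7,114.0947      56,912.7578
  Σ                  1,481.6584     8,602.1467      64,489.4376
P = 1,481.6584; D_Mac = 5.80576 yrs; D_mod = 5.23041 yrs; C = 35.32601.
Duration effect: -5.23041 × (-0.023) = +0.120299
Convexity effect: 0.5 × 35.32601 × (-0.023)² = +0.0093437
ΔP/P ≈ +0.120299 + 0.0093437 = +0.129643 = +12.9643%.

+12.964%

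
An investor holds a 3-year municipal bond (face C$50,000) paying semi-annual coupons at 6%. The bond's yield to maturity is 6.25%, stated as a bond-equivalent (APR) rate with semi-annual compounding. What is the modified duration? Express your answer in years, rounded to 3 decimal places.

2.704 years

Periodic yield y = 0.03125. First find Macaulay duration:
  t   CF        PV=CF/(1+0.03125)^t    t·PV
  1     1,500.00     1,454.5455     1,454.5455
  2     1,500.00     1,410.4683     2,820.9366
  3     1,500.00     1,367.7269     4,103.1806
  4     1,500.00     1,326.2806     5,305.1223
  5     1,500.00     1,286.0903     6,430.4513
  6    51,500.00    42,817.7123   256,906.2738
  Σ                 49,662.8238   277,020.5101
P = 49,662.8238; Macaulay duration = 277,020.5101 / 49,662.8238 = 5.57803 half-year periods = 2.78901 years.
Modified duration = D_Mac / (1 + y) = 2.78901 / 1.03125 = 2.70450 years.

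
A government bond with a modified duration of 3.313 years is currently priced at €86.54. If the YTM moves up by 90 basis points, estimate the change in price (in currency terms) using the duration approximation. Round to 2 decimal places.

-€2.58

Duration approximation: ΔP/P ≈ -D_mod · Δy = -3.313 × (+0.009) = -0.029817.
ΔP ≈ 86.54 × (-0.029817) = -2.58036318.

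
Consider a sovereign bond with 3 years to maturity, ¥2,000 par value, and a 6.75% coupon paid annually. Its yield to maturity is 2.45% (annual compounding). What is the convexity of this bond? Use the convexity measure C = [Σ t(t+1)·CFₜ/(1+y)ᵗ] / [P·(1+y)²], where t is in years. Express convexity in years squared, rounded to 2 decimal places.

10.55

With y = 0.0245:
  t   CF        PV=CF/(1+0.0245)^t    t·PV        t(t+1)·PV
  1       135.00       131.7716       131.7716         263.5432
  2       135.00       128.6204       257.2408         771.7224
  3     2,135.00     1,985.4639     5,956.3916      23,825.5666
  Σ                  2,245.8559     6,345.4040      24,860.8322
P = 2,245.8559.
Convexity = Σ t(t+1)·PV / [P·(1+y)²] = 24,860.8322 / (2,245.8559 × 1.049600) = 10.54654.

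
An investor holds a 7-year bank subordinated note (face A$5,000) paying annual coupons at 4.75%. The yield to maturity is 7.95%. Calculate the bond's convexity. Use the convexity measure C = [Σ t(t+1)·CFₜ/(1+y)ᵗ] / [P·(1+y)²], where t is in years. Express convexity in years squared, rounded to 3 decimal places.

39.200

With y = 0.0795:
  t   CF        PV=CF/(1+0.0795)^t    t·PV        t(t+1)·PV
  1       237.50       220.0093       220.0093         440.0185
  2       237.50       203.8066       407.6133       1,222.8398
  3       237.50       188.7973       566.3918       2,265.5671
  4       237.50       174.8932       699.5730       3,497.8648
  5       237.50       162.0132       810.0660       4,860.3958
  6       237.50       150.0817       900.4902       6,303.4313
  7     5,237.50     3,065.9531    21,461.6718     171,693.3744
  Σ                  4,165.5544    25,065.8152     190,283.4918
P = 4,165.5544.
Convexity = Σ t(t+1)·PV / [P·(1+y)²] = 190,283.4918 / (4,165.5544 × 1.165320) = 39.19972.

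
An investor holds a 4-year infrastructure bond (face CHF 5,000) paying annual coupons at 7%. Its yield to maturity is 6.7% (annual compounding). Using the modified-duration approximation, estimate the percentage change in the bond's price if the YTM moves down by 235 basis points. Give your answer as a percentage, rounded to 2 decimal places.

Periodic yield y = 0.067. Modified duration first:
  t   CF        PV=CF/(1+0.067)^t    t·PV
  1       350.00       328.0225       328.0225
  2       350.00       307.4250       614.8500
  3       350.00       288.1209       864.3627
  4     5,350.00     4,127.5857    16,510.3430
  Σ                  5,051.1542    18,317.5783
P = 5,051.1542; D_Mac = 3.62641 yrs; D_mod = 3.62641/(1+0.067) = 3.39870 yrs.
ΔP/P ≈ -D_mod · Δy = -3.39870 × (-0.0235) = +0.079869 = +7.9869%.

+7.99%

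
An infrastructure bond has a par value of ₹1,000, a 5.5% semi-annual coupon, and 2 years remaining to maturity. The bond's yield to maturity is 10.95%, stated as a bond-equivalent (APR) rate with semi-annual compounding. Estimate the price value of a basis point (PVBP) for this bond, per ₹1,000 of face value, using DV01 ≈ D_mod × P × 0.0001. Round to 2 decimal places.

Periodic yield y = 0.05475.
  t   CF        PV=CF/(1+0.05475)^t    t·PV
  1        27.50        26.0725        26.0725
  2        27.50        24.7192        49.4383
  3        27.50        23.4360        70.3081
  4     1,027.50       830.2018     3,320.8074
  Σ                    904.4296     3,466.6263
P = 904.4296; D_Mac = 3.83294 half-year periods = 1.91647 yrs; D_mod = 1.81699 yrs.
DV01 ≈ 1.81699 × 904.4296 × 0.0001 = 0.164334.

₹0.16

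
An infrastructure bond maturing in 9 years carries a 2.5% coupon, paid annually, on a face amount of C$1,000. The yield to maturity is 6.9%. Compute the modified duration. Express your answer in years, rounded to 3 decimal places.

Periodic yield y = 0.069. First find Macaulay duration:
  t   CF        PV=CF/(1+0.069)^t    t·PV
  1        25.00        23.3863        23.3863
  2        25.00        21.8768        43.7537
  3        25.00        20.4648        61.3943
  4        25.00        19.1438        76.5754
  5        25.00        17.9082        89.5409
  6        25.00        16.7523       100.5136
  7        25.00        15.6710       109.6968
  8        25.00        14.6595       117.2758
  9     1,025.00       562.2436     5,060.1924
  Σ                    712.1063     5,682.3293
P = 712.1063; Macaulay duration = 5,682.3293 / 712.1063 = 7.97961 years.
Modified duration = D_Mac / (1 + y) = 7.97961 / 1.069 = 7.46455 years.

7.465 years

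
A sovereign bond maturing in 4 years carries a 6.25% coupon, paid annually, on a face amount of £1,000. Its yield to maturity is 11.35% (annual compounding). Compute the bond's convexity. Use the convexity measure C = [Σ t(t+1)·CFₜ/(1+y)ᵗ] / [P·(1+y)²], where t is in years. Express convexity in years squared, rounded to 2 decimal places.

14.14

With y = 0.1135:
  t   CF        PV=CF/(1+0.1135)^t    t·PV        t(t+1)·PV
  1        62.50        56.1293        56.1293         112.2586
  2        62.50        50.4080       100.8160         302.4481
  3        62.50        45.2699       135.8096         543.2386
  4     1,062.50       691.1432     2,764.5729      13,822.8644
  Σ                    842.9504     3,057.3279      14,780.8097
P = 842.9504.
Convexity = Σ t(t+1)·PV / [P·(1+y)²] = 14,780.8097 / (842.9504 × 1.239882) = 14.14216.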